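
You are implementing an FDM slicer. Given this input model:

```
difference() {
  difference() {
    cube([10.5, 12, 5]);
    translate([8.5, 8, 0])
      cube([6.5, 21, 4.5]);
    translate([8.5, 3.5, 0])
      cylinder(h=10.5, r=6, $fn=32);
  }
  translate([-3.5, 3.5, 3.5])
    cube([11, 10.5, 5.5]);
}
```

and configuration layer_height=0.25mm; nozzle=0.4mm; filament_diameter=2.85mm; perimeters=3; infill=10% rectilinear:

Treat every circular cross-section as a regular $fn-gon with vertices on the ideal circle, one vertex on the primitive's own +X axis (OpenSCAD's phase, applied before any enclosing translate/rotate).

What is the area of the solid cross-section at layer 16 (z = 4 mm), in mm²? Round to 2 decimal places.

At z = 4 mm: the 10.5×12 cube contributes its full rectangle (area 126.00 mm²); the cube at (8.5, 8) (footprint 6.5×21) is included at this height (area 136.50 mm²); the r=6 cylinder at (8.5, 3.5) gives a regular 32-gon of circumradius 6 (constant along its height) (area = (32/2)·6.000²·sin(360°/32) = 112.37 mm²); Taking the first minus the rest: starting from the 10.5×12 cube (126.00 mm²), the 6.5×21 cube at (8.5, 8) partially overlaps it — only the 8.00 mm² overlap (of its 136.50 mm²) is removed, clipping the outline; the r=6 cylinder at (8.5, 3.5) partially overlaps it — only the 63.76 mm² overlap (of its 112.37 mm²) is removed, clipping the outline — area = 54.24 mm²; the 11×10.5 cube at (-3.5, 3.5) contributes its full rectangle (area 115.50 mm²); Subtracting the remaining from the first: starting from the result so far (54.24 mm²), the 11×10.5 cube at (-3.5, 3.5) partially overlaps it — only the 41.61 mm² overlap (of its 115.50 mm²) is removed, clipping the outline — area = 12.63 mm². Overall, the cross-section has 2 separate islands. Net area = 12.63 mm².

12.63 mm²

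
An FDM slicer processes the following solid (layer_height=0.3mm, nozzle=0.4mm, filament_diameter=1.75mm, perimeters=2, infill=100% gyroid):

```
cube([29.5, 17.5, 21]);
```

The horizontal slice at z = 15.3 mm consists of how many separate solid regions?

At z = 15.3 mm: the cube is present — its section is the full 29.5×17.5 rectangle. The result has 1 disconnected region.

1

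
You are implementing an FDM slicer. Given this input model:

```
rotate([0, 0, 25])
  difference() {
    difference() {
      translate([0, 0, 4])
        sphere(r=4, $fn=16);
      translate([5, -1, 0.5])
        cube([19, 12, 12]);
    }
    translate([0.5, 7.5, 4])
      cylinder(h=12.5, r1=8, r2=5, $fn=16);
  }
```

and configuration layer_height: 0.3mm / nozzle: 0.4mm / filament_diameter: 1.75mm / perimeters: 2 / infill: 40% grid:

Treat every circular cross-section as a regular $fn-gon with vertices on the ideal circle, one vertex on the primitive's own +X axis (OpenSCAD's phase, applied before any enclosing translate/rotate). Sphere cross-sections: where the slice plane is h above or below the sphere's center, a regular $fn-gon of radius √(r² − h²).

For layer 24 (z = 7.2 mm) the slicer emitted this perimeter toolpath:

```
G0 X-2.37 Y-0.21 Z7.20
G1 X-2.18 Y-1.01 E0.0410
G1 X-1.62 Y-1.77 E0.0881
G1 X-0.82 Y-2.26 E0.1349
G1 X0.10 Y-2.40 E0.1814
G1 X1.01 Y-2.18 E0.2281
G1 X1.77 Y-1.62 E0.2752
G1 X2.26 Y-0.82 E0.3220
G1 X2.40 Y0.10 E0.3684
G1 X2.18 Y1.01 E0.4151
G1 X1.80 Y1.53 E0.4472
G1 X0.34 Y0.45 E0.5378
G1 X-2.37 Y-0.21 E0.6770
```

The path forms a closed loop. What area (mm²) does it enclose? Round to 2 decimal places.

Apply the shoelace formula to the sequence of (X, Y) vertices; enclosed area = 11.20 mm².

11.20 mm²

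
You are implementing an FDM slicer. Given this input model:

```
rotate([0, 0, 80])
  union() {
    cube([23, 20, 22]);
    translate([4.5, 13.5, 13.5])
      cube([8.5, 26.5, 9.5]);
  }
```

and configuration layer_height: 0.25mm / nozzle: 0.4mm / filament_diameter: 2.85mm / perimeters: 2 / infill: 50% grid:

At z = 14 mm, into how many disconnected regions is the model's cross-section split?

1

At z = 14 mm: the cube is present — its section is the full 23×20 rectangle; the 8.5×26.5 cube at (4.5, 13.5) contributes its full rectangle; Merging all regions: the regions partially overlap (shared area 55.25 mm²), so overlapping operands fuse into one piece — 1 connected region; (whole slice rotated 80° about Z — lengths, areas and connectivity unchanged). The result has 1 disconnected region.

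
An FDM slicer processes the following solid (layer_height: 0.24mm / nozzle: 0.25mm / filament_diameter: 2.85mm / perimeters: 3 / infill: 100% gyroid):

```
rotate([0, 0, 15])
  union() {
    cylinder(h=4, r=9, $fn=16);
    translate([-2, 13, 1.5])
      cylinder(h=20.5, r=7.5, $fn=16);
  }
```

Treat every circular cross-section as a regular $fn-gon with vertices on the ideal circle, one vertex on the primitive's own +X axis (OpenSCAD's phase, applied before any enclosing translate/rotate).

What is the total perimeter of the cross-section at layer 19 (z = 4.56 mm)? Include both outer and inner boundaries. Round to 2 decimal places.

At z = 4.56 mm: the cylinder is absent (z outside [0, 4]); the r=7.5 cylinder at (-2, 13) contributes a regular 16-gon of circumradius 7.5 (perimeter = 2·16·7.500·sin(180°/16) = 46.82 mm); Merging all regions: only the r=7.5 cylinder at (-2, 13) is present, so the union is just that shape — boundary = 46.82 mm; (whole slice rotated 15° about Z — lengths, areas and connectivity unchanged). Overall, the cross-section is a single solid region. Total boundary length (outer) = 46.82 mm.

46.82 mm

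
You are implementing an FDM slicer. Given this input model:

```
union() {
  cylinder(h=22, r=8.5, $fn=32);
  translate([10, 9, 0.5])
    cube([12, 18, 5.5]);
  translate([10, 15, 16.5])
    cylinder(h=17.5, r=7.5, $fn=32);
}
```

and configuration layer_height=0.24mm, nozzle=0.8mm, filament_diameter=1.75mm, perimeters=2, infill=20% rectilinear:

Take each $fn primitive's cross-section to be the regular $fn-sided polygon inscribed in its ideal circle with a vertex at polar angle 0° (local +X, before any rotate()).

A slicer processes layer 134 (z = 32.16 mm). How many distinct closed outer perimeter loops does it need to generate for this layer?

At z = 32.16 mm: the cylinder is absent (z outside [0, 22]); the cube at (10, 9) does not reach this height (z outside [0.5, 6]); the r=7.5 cylinder at (10, 15) contributes a regular 32-gon of circumradius 7.5; Combining (union): only the r=7.5 cylinder at (10, 15) is present, so the union is just that shape — 1 connected region. The result has 1 disconnected region.

1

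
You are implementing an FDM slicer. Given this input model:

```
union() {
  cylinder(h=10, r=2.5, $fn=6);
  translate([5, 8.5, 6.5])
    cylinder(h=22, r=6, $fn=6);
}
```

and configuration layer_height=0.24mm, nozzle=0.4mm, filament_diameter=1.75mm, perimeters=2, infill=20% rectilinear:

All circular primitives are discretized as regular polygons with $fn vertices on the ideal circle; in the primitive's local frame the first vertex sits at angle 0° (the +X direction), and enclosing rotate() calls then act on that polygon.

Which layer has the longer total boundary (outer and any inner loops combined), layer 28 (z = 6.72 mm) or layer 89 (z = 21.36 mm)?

layer 28 (z = 6.72 mm)

Layer 28 (z = 6.72): the cylinder: section is a regular 6-gon, circumradius r=2.5 (perimeter = 2·6·2.500·sin(180°/6) = 15.00 mm); the r=6 cylinder at (5, 8.5) gives a regular 6-gon of circumradius 6 (constant along its height) (perimeter = 2·6·6.000·sin(180°/6) = 36.00 mm); Taking the union: the 2 present regions are separate (no shared area or edge), so areas and boundary lengths simply add and each stays a separate island — boundary = 51.00 mm. So its perimeter = 51.00 mm. Layer 89 (z = 21.36): the cylinder is not intersected at this z (z outside [0, 10]); the r=6 cylinder at (5, 8.5) gives a regular 6-gon of circumradius 6 (constant along its height) (perimeter = 2·6·6.000·sin(180°/6) = 36.00 mm); Combining (union): only the r=6 cylinder at (5, 8.5) is present, so the union is just that shape — boundary = 36.00 mm. So its perimeter = 36.00 mm. Layer 28 is larger (51.00 vs 36.00 mm).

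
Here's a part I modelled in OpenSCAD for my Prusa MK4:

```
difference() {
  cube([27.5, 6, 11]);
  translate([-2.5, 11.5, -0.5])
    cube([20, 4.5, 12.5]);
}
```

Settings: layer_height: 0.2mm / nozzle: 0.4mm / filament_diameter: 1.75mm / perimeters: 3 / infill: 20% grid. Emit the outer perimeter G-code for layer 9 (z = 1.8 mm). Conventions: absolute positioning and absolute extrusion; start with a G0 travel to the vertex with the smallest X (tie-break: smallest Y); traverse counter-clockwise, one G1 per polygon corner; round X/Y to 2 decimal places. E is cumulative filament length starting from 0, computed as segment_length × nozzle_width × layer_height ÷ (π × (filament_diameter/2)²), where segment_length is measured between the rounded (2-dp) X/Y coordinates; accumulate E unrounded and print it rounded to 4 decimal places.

At z = 1.8 mm: the 27.5×6 cube contributes its full rectangle; the 20×4.5 cube at (-2.5, 11.5) contributes its full rectangle; Subtracting the remaining from the first: starting from the 27.5×6 cube, the 20×4.5 cube at (-2.5, 11.5) misses the remaining region (no effect) — 1 connected region. The outline is a single polygon with 4 vertices. Extrusion per mm of travel: 0.4 × 0.2 / (π × 0.875²) = 0.033260. Accumulating E over each segment gives final E = 2.2284.

G0 X0.00 Y0.00 Z1.80
G1 X27.50 Y0.00 E0.9147
G1 X27.50 Y6.00 E1.1142
G1 X0.00 Y6.00 E2.0289
G1 X0.00 Y0.00 E2.2284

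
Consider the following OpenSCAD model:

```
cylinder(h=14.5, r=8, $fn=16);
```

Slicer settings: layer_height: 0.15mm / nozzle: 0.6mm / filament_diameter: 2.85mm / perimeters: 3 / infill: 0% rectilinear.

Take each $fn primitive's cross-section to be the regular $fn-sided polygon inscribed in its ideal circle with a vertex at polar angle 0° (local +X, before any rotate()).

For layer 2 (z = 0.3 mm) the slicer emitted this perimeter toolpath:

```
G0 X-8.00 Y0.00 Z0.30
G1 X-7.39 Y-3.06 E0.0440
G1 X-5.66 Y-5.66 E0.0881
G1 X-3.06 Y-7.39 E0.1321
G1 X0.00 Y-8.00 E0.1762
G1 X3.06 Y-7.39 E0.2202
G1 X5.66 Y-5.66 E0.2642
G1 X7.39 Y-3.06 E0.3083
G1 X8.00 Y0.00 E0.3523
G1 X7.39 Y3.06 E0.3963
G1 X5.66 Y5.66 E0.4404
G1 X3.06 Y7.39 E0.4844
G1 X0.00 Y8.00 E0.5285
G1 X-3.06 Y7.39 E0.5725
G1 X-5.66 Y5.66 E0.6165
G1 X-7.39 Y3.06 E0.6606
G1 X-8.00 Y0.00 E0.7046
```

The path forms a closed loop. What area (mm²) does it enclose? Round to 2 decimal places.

Apply the shoelace formula to the sequence of (X, Y) vertices; enclosed area = 195.95 mm².

195.95 mm²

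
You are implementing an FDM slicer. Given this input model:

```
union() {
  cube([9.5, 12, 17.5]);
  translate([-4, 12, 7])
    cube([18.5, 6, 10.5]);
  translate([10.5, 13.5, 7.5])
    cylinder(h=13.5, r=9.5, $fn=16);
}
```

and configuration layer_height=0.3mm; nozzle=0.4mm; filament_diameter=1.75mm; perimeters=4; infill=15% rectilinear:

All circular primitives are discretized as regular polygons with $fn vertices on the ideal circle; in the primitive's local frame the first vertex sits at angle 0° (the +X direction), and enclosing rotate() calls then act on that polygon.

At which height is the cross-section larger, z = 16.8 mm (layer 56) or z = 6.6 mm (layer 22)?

Layer 56 (z = 16.8): the 9.5×12 cube contributes its full rectangle (area 114.00 mm²); the cube at (-4, 12) is present — its section is the full 18.5×6 rectangle (area 111.00 mm²); the r=9.5 cylinder at (10.5, 13.5) gives a regular 16-gon of circumradius 9.5 (constant along its height) (area = (16/2)·9.500²·sin(360°/16) = 276.30 mm²); Taking the union: the regions partially overlap — summed areas 501.30 mm² minus the doubly-counted overlap 125.73 mm² gives 375.56 mm² — area = 375.56 mm². So its area = 375.56 mm². Layer 22 (z = 6.6): the 9.5×12 cube contributes its full rectangle (area 114.00 mm²); the cube at (-4, 12) is not intersected at this z (z outside [7, 17.5]); the cylinder at (10.5, 13.5) is not intersected at this z (z outside [7.5, 21]); Combining (union): only the 9.5×12 cube is present, so the union is just that shape — area = 114.00 mm². So its area = 114.00 mm². Layer 56 is larger (375.56 vs 114.00 mm²).

layer 56 (z = 16.8 mm)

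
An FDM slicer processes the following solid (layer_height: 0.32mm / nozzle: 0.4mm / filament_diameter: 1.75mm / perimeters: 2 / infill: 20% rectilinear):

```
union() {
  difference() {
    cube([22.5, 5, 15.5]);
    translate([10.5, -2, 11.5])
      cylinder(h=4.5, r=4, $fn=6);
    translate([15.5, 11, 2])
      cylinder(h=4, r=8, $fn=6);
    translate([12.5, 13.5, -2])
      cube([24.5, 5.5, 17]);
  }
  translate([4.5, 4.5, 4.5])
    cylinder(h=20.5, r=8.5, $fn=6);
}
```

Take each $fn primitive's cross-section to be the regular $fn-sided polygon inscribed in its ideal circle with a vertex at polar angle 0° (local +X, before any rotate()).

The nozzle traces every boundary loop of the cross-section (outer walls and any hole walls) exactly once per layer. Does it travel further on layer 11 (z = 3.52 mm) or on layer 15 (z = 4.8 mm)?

Layer 11 (z = 3.52): the cube (footprint 22.5×5) is included at this height (perimeter 55.00 mm); the cylinder at (10.5, -2) is not intersected at this z (z outside [11.5, 16]); the r=8 cylinder at (15.5, 11) contributes a regular 6-gon of circumradius 8 (perimeter = 2·6·8.000·sin(180°/6) = 48.00 mm); the cube at (12.5, 13.5) is present — its section is the full 24.5×5.5 rectangle (perimeter 60.00 mm); Taking the first minus the rest: starting from the 22.5×5 cube, the r=8 cylinder at (15.5, 11) partially overlaps it — only the 7.92 mm² overlap (of its 166.28 mm²) is removed, clipping the outline; the 24.5×5.5 cube at (12.5, 13.5) misses the remaining region (no effect) — boundary = 56.07 mm; the cylinder at (4.5, 4.5) is absent (z outside [4.5, 25]); Merging all regions: only the result so far is present, so the union is just that shape — boundary = 56.07 mm. So its perimeter = 56.07 mm. Layer 15 (z = 4.8): the 22.5×5 cube contributes its full rectangle (perimeter 55.00 mm); the cylinder at (10.5, -2) is not intersected at this z (z outside [11.5, 16]); the r=8 cylinder at (15.5, 11) contributes a regular 6-gon of circumradius 8 (perimeter = 2·6·8.000·sin(180°/6) = 48.00 mm); the 24.5×5.5 cube at (12.5, 13.5) contributes its full rectangle (perimeter 60.00 mm); Subtracting the remaining from the first: starting from the 22.5×5 cube, the r=8 cylinder at (15.5, 11) partially overlaps it — only the 7.92 mm² overlap (of its 166.28 mm²) is removed, clipping the outline; the 24.5×5.5 cube at (12.5, 13.5) misses the remaining region (no effect) — boundary = 56.07 mm; the r=8.5 cylinder at (4.5, 4.5) contributes a regular 6-gon of circumradius 8.5 (perimeter = 2·6·8.500·sin(180°/6) = 51.00 mm); Taking the union: the regions partially overlap (shared area 57.57 mm²), so the edge portions inside another operand are dropped and the merged outline is re-measured after clipping — boundary = 73.68 mm. So its perimeter = 73.68 mm. Layer 15 is larger (73.68 vs 56.07 mm).

layer 15 (z = 4.8 mm)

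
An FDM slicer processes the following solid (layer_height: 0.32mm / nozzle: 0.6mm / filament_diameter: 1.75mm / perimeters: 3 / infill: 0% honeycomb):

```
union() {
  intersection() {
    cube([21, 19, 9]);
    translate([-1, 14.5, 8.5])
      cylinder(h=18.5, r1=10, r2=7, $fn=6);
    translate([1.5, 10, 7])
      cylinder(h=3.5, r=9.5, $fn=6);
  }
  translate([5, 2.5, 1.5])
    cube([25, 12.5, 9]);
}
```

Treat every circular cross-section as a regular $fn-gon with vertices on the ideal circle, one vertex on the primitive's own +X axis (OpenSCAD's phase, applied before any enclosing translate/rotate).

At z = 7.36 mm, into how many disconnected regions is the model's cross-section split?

1

At z = 7.36 mm: the cube is present — its section is the full 21×19 rectangle; the cone at (-1, 14.5) does not reach this height (z outside [8.5, 27]); the cylinder at (1.5, 10): section is a regular 6-gon, circumradius r=9.5; Keeping only the common overlap: at least one operand is absent at this height, so nothing remains; the cube at (5, 2.5) (footprint 25×12.5) is included at this height; Combining (union): only the 25×12.5 cube at (5, 2.5) is present, so the union is just that shape — 1 connected region. The result has 1 disconnected region.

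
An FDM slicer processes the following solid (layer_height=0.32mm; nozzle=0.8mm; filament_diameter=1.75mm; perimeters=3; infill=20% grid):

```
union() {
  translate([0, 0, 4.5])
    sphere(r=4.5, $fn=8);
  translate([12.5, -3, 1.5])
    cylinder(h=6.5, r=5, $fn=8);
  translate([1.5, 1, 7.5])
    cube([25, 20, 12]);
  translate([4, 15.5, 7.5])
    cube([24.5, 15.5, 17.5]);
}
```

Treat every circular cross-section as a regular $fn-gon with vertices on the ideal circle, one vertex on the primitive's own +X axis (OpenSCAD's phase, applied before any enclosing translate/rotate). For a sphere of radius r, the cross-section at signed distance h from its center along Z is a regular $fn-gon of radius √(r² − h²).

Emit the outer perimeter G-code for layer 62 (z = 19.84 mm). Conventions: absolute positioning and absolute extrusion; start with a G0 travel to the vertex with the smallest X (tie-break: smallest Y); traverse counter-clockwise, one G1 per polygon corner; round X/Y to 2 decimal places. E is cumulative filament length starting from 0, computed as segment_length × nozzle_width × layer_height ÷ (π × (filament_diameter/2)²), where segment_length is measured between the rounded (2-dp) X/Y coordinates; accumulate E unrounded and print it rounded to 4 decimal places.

At z = 19.84 mm: the sphere does not reach this height (|z−center|=15.340 > r=4.5); the cylinder at (12.5, -3) is not intersected at this z (z outside [1.5, 8]); the cube at (1.5, 1) does not reach this height (z outside [7.5, 19.5]); the cube at (4, 15.5) is present — its section is the full 24.5×15.5 rectangle; Taking the union: only the 24.5×15.5 cube at (4, 15.5) is present, so the union is just that shape — 1 connected region. The outline is a single polygon with 4 vertices. Extrusion per mm of travel: 0.8 × 0.32 / (π × 0.875²) = 0.106432. Accumulating E over each segment gives final E = 8.5146.

G0 X4.00 Y15.50 Z19.84
G1 X28.50 Y15.50 E2.6076
G1 X28.50 Y31.00 E4.2573
G1 X4.00 Y31.00 E6.8649
G1 X4.00 Y15.50 E8.5146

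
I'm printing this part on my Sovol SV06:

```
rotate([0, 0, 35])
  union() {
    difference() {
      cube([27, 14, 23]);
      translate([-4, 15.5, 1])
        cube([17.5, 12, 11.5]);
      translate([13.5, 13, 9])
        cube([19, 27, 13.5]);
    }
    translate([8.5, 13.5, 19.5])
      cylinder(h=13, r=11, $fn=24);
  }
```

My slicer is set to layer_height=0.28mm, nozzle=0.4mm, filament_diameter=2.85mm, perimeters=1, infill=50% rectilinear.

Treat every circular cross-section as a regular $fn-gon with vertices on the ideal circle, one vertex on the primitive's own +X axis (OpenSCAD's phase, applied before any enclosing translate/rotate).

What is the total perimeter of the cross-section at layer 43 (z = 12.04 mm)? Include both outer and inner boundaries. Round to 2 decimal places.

82.00 mm

At z = 12.04 mm: the 27×14 cube contributes its full rectangle (perimeter 82.00 mm); the cube at (-4, 15.5) (footprint 17.5×12) is included at this height (perimeter 59.00 mm); the cube at (13.5, 13) is present — its section is the full 19×27 rectangle (perimeter 92.00 mm); After the difference (first − rest): starting from the 27×14 cube, the 17.5×12 cube at (-4, 15.5) misses the remaining region (no effect); the 19×27 cube at (13.5, 13) partially overlaps it — only the 13.50 mm² overlap (of its 513.00 mm²) is removed, clipping the outline — boundary = 82.00 mm; the cylinder at (8.5, 13.5) is absent (z outside [19.5, 32.5]); Taking the union: only that combined region is present, so the union is just that shape — boundary = 82.00 mm; (rotated 35° about Z; rotation is an isometry so areas/perimeters/island counts are preserved). Overall, the cross-section is a single solid region. Total boundary length (outer) = 82.00 mm.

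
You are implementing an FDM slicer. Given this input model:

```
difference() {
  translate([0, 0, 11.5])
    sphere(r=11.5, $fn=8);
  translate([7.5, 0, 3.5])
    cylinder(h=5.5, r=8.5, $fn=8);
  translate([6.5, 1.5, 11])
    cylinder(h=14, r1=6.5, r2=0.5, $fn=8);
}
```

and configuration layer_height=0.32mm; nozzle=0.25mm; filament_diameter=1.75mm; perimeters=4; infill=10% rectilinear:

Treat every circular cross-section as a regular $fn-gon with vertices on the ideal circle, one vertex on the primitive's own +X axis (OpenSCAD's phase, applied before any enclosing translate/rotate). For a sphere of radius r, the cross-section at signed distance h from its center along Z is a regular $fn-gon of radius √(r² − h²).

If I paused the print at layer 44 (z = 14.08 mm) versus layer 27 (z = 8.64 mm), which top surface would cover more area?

Layer 44 (z = 14.08): the r=11.5 sphere slices to a regular 8-gon of circumradius 11.207 (√(r²−h²) with h=2.58 from center) (area = (8/2)·11.207²·sin(360°/8) = 355.23 mm²); the cylinder at (7.5, 0) is not intersected at this z (z outside [3.5, 9]); the cone at (6.5, 1.5) contributes a regular 8-gon of circumradius 5.180 (interpolated between r1=6.5 and r2=0.5 at t=0.220) (area = (8/2)·5.180²·sin(360°/8) = 75.89 mm²); Subtracting the remaining from the first: starting from the r=11.5 sphere (355.23 mm²), the cone at (6.5, 1.5) partially overlaps it — only the 70.86 mm² overlap (of its 75.89 mm²) is removed, clipping the outline — area = 284.37 mm². So its area = 284.37 mm². Layer 27 (z = 8.64): the r=11.5 sphere contributes a regular 8-gon of circumradius √(11.5²−2.86²) = 11.139 (area = (8/2)·11.139²·sin(360°/8) = 350.92 mm²); the cylinder at (7.5, 0): section is a regular 8-gon, circumradius r=8.5 (area = (8/2)·8.500²·sin(360°/8) = 204.35 mm²); the cone at (6.5, 1.5) is absent (z outside [11, 25]); Taking the first minus the rest: starting from the r=11.5 sphere (350.92 mm²), the r=8.5 cylinder at (7.5, 0) partially overlaps it — only the 133.59 mm² overlap (of its 204.35 mm²) is removed, clipping the outline — area = 217.33 mm². So its area = 217.33 mm². Layer 44 is larger (284.37 vs 217.33 mm²).

layer 44 (z = 14.08 mm)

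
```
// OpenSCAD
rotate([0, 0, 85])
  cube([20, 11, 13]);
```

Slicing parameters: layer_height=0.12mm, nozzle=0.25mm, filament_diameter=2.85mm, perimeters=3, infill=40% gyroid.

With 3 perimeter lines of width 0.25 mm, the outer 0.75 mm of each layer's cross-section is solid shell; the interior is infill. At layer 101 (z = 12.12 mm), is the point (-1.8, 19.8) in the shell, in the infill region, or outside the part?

At z = 12.12 mm: the cube (footprint 20×11) is included at this height; (rotated 85° about Z; rotation is an isometry so areas/perimeters/island counts are preserved). Overall, the cross-section is a single solid region. Undo the 85° rotation: the query point maps to (19.568, 3.519) in the un-rotated model frame. The nearest boundary edge runs (20.00, 0.00)→(20.00, 11.00); distance from the point to it = 0.43 mm. The point is inside the cross-section, 0.43 mm from the nearest boundary — within the 0.75 mm shell band (3 × 0.25).

shell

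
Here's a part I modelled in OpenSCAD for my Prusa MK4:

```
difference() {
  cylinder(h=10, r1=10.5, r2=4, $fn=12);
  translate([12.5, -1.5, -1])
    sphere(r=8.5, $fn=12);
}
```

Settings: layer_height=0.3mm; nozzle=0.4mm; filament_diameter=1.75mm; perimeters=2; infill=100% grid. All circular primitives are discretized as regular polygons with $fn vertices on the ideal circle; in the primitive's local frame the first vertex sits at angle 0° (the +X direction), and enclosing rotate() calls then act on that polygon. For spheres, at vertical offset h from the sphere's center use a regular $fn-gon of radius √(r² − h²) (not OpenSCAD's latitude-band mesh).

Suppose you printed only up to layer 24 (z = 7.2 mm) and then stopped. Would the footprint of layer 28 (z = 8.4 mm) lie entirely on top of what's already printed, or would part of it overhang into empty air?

entirely on top

Compare the two slices. At z = 7.2: the cone: at t=0.720 of its height the radius interpolates to r₁+(r₂−r₁)t = 5.820, giving a regular 12-gon of that circumradius (area = (12/2)·5.820²·sin(360°/12) = 101.62 mm²); the r=8.5 sphere at (12.5, -1.5) slices to a regular 12-gon of circumradius 2.238 (√(r²−h²) with h=8.2 from center) (area = (12/2)·2.238²·sin(360°/12) = 15.03 mm²); Subtracting the remaining from the first: starting from the cone (101.62 mm²), the r=8.5 sphere at (12.5, -1.5) misses the remaining region (no effect) — area = 101.62 mm². At z = 8.4: the cone (r1=10.5→r2=4) has section circumradius 5.040 here — a regular 12-gon (area = (12/2)·5.040²·sin(360°/12) = 76.20 mm²); the sphere at (12.5, -1.5) is absent (|z−center|=9.400 > r=8.5); Subtracting the remaining from the first: none of the subtracted shapes is present at this height, so the cone is unchanged — area = 76.20 mm². Checking containment: the cross-section at z = 8.4 is a subset of the cross-section at z = 7.2.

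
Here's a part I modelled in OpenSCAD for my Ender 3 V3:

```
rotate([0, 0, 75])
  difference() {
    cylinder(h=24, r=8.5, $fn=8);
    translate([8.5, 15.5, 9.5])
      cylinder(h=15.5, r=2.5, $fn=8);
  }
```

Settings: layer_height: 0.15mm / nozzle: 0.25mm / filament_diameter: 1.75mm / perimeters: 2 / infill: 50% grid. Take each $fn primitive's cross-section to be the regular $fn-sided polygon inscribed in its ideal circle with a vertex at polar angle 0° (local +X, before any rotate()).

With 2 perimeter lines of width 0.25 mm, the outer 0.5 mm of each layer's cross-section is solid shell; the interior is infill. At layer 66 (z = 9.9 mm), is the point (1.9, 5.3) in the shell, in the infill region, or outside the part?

At z = 9.9 mm: the r=8.5 cylinder gives a regular 8-gon of circumradius 8.5 (constant along its height); the r=2.5 cylinder at (8.5, 15.5) contributes a regular 8-gon of circumradius 2.5; Subtracting the remaining from the first: starting from the r=8.5 cylinder, the r=2.5 cylinder at (8.5, 15.5) misses the remaining region (no effect) — 1 connected region; (rotated 75° about Z; rotation is an isometry so areas/perimeters/island counts are preserved). Overall, the cross-section is a single solid region. Undo the 75° rotation: the query point maps to (5.611, -0.464) in the un-rotated model frame. The nearest boundary edge runs (8.50, 0.00)→(6.01, -6.01); distance from the point to it = 2.49 mm. The point is inside the cross-section and 2.49 mm from the nearest boundary — more than the 0.5 mm shell width (2 × 0.25), so it's in the infill interior.

infill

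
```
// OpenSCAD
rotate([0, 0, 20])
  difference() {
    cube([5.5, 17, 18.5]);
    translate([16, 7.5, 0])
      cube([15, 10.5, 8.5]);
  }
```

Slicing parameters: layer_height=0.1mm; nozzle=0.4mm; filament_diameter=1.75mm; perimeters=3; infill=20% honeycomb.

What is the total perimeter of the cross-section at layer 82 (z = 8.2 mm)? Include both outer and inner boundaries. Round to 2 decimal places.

45.00 mm

At z = 8.2 mm: the cube is present — its section is the full 5.5×17 rectangle (perimeter 45.00 mm); the cube at (16, 7.5) (footprint 15×10.5) is included at this height (perimeter 51.00 mm); After the difference (first − rest): starting from the 5.5×17 cube, the 15×10.5 cube at (16, 7.5) misses the remaining region (no effect) — boundary = 45.00 mm; (whole slice rotated 20° about Z — lengths, areas and connectivity unchanged). Overall, the cross-section is a single solid region. Total boundary length (outer) = 45.00 mm.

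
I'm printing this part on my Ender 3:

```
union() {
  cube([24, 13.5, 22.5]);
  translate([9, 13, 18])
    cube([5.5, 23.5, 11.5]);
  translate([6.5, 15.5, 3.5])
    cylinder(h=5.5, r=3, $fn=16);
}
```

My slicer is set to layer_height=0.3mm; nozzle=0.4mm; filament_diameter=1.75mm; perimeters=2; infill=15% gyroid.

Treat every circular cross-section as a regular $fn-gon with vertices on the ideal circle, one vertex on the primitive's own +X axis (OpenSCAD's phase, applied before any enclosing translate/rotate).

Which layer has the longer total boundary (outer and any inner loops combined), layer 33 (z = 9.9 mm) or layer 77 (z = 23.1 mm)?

Layer 33 (z = 9.9): the cube (footprint 24×13.5) is included at this height (perimeter 75.00 mm); the cube at (9, 13) does not reach this height (z outside [18, 29.5]); the cylinder at (6.5, 15.5) does not reach this height (z outside [3.5, 9]); Merging all regions: only the 24×13.5 cube is present, so the union is just that shape — boundary = 75.00 mm. So its perimeter = 75.00 mm. Layer 77 (z = 23.1): the cube is absent (z outside [0, 22.5]); the 5.5×23.5 cube at (9, 13) contributes its full rectangle (perimeter 58.00 mm); the cylinder at (6.5, 15.5) does not reach this height (z outside [3.5, 9]); Taking the union: only the 5.5×23.5 cube at (9, 13) is present, so the union is just that shape — boundary = 58.00 mm. So its perimeter = 58.00 mm. Layer 33 is larger (75.00 vs 58.00 mm).

layer 33 (z = 9.9 mm)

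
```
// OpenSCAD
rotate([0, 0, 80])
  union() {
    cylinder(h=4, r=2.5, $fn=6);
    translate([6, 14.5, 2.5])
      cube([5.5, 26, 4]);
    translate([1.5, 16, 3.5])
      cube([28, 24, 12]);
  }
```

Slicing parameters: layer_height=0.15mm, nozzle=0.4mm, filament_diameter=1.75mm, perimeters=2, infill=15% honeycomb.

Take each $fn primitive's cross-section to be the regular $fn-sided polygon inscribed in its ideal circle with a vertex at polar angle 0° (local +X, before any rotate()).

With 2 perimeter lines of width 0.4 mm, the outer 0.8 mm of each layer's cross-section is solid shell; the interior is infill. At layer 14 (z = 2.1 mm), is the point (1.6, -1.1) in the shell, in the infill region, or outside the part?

shell

At z = 2.1 mm: the r=2.5 cylinder gives a regular 6-gon of circumradius 2.5 (constant along its height); the cube at (6, 14.5) is not intersected at this z (z outside [2.5, 6.5]); the cube at (1.5, 16) is absent (z outside [3.5, 15.5]); Combining (union): only the r=2.5 cylinder is present, so the union is just that shape — 1 connected region; (whole slice rotated 80° about Z — lengths, areas and connectivity unchanged). Overall, the cross-section is a single solid region. Undo the 80° rotation: the query point maps to (-0.805, -1.767) in the un-rotated model frame. The nearest boundary edge runs (-1.25, -2.17)→(1.25, -2.17); distance from the point to it = 0.40 mm. The point is inside the cross-section, 0.40 mm from the nearest boundary — within the 0.8 mm shell band (2 × 0.4).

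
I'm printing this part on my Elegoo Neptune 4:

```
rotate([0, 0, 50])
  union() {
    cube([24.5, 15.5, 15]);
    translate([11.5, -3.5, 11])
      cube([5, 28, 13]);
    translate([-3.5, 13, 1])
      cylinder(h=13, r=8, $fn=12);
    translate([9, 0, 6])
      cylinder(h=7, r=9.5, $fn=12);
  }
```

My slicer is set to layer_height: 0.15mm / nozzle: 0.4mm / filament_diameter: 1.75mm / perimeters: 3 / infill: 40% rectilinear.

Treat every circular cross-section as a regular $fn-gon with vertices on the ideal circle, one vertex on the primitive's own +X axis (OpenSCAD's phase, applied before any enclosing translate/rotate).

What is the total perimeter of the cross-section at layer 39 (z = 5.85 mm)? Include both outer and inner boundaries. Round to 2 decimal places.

104.91 mm

At z = 5.85 mm: the cube is present — its section is the full 24.5×15.5 rectangle (perimeter 80.00 mm); the cube at (11.5, -3.5) is not intersected at this z (z outside [11, 24]); the r=8 cylinder at (-3.5, 13) gives a regular 12-gon of circumradius 8 (constant along its height) (perimeter = 2·12·8.000·sin(180°/12) = 49.69 mm); the cylinder at (9, 0) is absent (z outside [6, 13]); Taking the union: the regions partially overlap (shared area 32.05 mm²), so the edge portions inside another operand are dropped and the merged outline is re-measured after clipping — boundary = 104.91 mm; (whole slice rotated 50° about Z — lengths, areas and connectivity unchanged). Overall, the cross-section is a single solid region. Total boundary length (outer) = 104.91 mm.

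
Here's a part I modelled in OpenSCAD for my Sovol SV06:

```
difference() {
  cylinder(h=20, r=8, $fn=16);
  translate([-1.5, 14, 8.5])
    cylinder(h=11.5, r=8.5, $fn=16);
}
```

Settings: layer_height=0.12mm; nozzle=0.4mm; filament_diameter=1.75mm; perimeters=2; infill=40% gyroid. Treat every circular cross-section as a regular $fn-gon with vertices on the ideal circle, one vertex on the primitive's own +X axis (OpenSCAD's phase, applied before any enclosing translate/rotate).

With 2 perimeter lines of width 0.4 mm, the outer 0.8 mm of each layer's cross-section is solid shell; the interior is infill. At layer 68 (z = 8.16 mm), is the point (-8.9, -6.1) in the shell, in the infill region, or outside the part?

At z = 8.16 mm: the r=8 cylinder gives a regular 16-gon of circumradius 8 (constant along its height); the cylinder at (-1.5, 14) is absent (z outside [8.5, 20]); Subtracting the remaining from the first: none of the subtracted shapes is present at this height, so the r=8 cylinder is unchanged — 1 connected region. Overall, the cross-section is a single solid region. The nearest boundary edge runs (-7.39, -3.06)→(-5.66, -5.66); distance from the point to it = 2.94 mm. The point is not inside any of the regions above, so it lies outside the cross-section (2.94 mm from the nearest boundary).

outside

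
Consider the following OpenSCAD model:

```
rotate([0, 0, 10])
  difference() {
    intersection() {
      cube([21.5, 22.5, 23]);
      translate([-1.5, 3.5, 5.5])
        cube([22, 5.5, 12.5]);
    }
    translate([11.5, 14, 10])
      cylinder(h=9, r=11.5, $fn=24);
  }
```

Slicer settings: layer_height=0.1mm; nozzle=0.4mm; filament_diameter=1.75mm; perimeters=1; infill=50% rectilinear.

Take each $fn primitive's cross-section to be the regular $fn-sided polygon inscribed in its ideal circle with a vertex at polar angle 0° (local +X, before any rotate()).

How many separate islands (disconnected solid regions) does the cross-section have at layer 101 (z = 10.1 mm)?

2

At z = 10.1 mm: the cube is present — its section is the full 21.5×22.5 rectangle; the cube at (-1.5, 3.5) (footprint 22×5.5) is included at this height; Taking the intersection: the 22×5.5 cube at (-1.5, 3.5) partially overlaps the 21.5×22.5 cube; clipping to the common part keeps 112.75 mm² — 1 connected region; the r=11.5 cylinder at (11.5, 14) contributes a regular 24-gon of circumradius 11.5; Taking the first minus the rest: starting from that combined region, the r=11.5 cylinder at (11.5, 14) partially overlaps it — only the 87.71 mm² overlap (of its 410.75 mm²) is removed, clipping the outline — 2 connected regions; (rotated 10° about Z; rotation is an isometry so areas/perimeters/island counts are preserved). Overall, the cross-section has 2 separate islands. Island count = 2.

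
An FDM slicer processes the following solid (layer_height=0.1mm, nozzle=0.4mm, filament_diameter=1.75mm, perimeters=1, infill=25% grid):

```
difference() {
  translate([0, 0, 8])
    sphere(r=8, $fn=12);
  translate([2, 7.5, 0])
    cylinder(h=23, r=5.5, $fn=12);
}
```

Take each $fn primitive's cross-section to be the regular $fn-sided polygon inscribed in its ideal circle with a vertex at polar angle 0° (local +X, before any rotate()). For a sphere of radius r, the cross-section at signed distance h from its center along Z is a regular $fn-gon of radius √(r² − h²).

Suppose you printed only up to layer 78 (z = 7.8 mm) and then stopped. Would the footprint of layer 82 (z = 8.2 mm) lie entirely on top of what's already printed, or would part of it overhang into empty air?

entirely on top

Compare the two slices. At z = 7.8: the r=8 sphere slices to a regular 12-gon of circumradius 7.997 (√(r²−h²) with h=0.2 from center) (area = (12/2)·7.997²·sin(360°/12) = 191.88 mm²); the r=5.5 cylinder at (2, 7.5) contributes a regular 12-gon of circumradius 5.5 (area = (12/2)·5.500²·sin(360°/12) = 90.75 mm²); Taking the first minus the rest: starting from the r=8 sphere (191.88 mm²), the r=5.5 cylinder at (2, 7.5) partially overlaps it — only the 39.01 mm² overlap (of its 90.75 mm²) is removed, clipping the outline — area = 152.87 mm². At z = 8.2: the r=8 sphere contributes a regular 12-gon of circumradius √(8²−0.2²) = 7.997 (area = (12/2)·7.997²·sin(360°/12) = 191.88 mm²); the r=5.5 cylinder at (2, 7.5) gives a regular 12-gon of circumradius 5.5 (constant along its height) (area = (12/2)·5.500²·sin(360°/12) = 90.75 mm²); After the difference (first − rest): starting from the r=8 sphere (191.88 mm²), the r=5.5 cylinder at (2, 7.5) partially overlaps it — only the 39.01 mm² overlap (of its 90.75 mm²) is removed, clipping the outline — area = 152.87 mm². Checking containment: the cross-section at z = 8.2 is a subset of the cross-section at z = 7.8.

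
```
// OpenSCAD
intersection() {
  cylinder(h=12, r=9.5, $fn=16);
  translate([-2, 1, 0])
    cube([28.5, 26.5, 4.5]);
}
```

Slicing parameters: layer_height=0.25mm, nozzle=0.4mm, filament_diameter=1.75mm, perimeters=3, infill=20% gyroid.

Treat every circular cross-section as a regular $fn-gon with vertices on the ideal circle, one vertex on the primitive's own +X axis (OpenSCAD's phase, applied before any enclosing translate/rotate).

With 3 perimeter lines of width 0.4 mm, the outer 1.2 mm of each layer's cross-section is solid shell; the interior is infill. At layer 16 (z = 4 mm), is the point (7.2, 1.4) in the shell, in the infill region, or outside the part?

shell

At z = 4 mm: the cylinder: section is a regular 16-gon, circumradius r=9.5; the cube at (-2, 1) is present — its section is the full 28.5×26.5 rectangle; Taking the intersection: the 28.5×26.5 cube at (-2, 1) partially overlaps the r=9.5 cylinder; clipping to the common part keeps 76.28 mm² — 1 connected region. Overall, the cross-section is a single solid region. The nearest boundary edge runs (9.30, 1.00)→(-2.00, 1.00); distance from the point to it = 0.40 mm. The point is inside the cross-section, 0.40 mm from the nearest boundary — within the 1.2 mm shell band (3 × 0.4).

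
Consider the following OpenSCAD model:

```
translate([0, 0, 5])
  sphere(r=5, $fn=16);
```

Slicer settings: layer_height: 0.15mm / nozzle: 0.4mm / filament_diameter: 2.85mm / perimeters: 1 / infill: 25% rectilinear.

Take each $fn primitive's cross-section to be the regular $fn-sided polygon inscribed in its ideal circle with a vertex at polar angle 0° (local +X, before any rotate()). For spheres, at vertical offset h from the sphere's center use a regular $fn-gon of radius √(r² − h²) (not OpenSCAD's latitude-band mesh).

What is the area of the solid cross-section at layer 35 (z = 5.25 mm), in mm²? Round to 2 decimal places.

At z = 5.25 mm: the r=5 sphere slices to a regular 16-gon of circumradius 4.994 (√(r²−h²) with h=0.25 from center) (area = (16/2)·4.994²·sin(360°/16) = 76.35 mm²). Overall, the cross-section is a single solid region. Net area = 76.35 mm².

76.35 mm²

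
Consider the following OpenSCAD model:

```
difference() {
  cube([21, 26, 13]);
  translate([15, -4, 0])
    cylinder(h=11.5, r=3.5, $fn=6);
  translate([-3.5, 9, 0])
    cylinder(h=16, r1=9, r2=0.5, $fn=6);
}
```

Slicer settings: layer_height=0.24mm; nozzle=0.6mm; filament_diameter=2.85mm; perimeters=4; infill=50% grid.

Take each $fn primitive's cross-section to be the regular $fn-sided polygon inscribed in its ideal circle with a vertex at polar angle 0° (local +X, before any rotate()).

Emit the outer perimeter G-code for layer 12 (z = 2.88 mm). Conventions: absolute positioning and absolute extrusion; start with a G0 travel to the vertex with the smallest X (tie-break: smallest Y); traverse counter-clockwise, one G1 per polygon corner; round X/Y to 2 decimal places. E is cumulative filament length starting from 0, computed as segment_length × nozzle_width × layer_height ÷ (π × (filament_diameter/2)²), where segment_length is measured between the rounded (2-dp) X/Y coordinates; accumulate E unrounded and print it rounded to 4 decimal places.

G0 X0.00 Y0.00 Z2.88
G1 X21.00 Y0.00 E0.4740
G1 X21.00 Y26.00 E1.0609
G1 X0.00 Y26.00 E1.5349
G1 X0.00 Y15.47 E1.7726
G1 X0.24 Y15.47 E1.7780
G1 X3.97 Y9.00 E1.9466
G1 X0.24 Y2.53 E2.1152
G1 X0.00 Y2.53 E2.1206
G1 X0.00 Y0.00 E2.1777

At z = 2.88 mm: the 21×26 cube contributes its full rectangle; the cylinder at (15, -4): section is a regular 6-gon, circumradius r=3.5; the cone at (-3.5, 9) (r1=9→r2=0.5) has section circumradius 7.470 here — a regular 6-gon; After the difference (first − rest): starting from the 21×26 cube, the r=3.5 cylinder at (15, -4) misses the remaining region (no effect); the cone at (-3.5, 9) partially overlaps it — only the 27.20 mm² overlap (of its 144.97 mm²) is removed, clipping the outline — 1 connected region. The outline is a single polygon with 9 vertices. Extrusion per mm of travel: 0.6 × 0.24 / (π × 1.425²) = 0.022573. Accumulating E over each segment gives final E = 2.1777.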